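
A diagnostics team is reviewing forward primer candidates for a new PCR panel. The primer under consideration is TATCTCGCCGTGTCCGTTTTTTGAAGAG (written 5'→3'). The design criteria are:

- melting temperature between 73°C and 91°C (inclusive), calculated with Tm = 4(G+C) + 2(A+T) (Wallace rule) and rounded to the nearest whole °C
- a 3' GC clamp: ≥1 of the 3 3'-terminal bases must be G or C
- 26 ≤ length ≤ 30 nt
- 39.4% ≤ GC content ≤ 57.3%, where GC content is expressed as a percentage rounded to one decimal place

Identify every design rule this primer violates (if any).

Meets all criteria.

Base counts: A=4, T=11, G=7, C=6 (length 28).
Tm: Tm = 2·15 + 4·13 = 82°C ✓
GC clamp: 3' end GAG has 2 G/C ✓
length: length 28 ✓
GC content: GC 13/28 = 46.4% ✓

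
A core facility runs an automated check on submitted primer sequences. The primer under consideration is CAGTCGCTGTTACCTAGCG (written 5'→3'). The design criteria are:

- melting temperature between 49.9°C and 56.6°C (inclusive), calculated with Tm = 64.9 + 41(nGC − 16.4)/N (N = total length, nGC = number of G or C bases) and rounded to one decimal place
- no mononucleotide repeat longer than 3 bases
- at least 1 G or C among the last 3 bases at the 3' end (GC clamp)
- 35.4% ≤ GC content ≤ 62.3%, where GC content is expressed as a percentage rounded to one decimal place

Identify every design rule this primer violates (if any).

Base counts: A=3, T=5, G=5, C=6 (length 19).
Tm: Tm = 64.9 + 41·(11 − 16.4)/19 = 53.2°C ✓
homopolymer run: longest run = 2 ✓
GC clamp: 3' end GCG has 3 G/C ✓
GC content: GC 11/19 = 57.9% ✓

Meets all criteria.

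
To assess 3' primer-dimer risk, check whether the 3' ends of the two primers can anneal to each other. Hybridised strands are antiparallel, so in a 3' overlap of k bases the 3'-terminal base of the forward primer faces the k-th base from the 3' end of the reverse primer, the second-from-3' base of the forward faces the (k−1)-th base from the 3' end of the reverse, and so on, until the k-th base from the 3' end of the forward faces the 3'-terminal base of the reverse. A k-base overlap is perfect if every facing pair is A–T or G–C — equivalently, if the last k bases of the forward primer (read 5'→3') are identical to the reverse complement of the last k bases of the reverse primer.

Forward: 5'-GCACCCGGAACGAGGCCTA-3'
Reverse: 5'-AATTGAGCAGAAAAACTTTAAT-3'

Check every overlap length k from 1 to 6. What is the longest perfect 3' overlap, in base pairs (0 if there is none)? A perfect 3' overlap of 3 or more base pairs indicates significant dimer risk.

Longest perfect overlap: 1 complementary base pair; below the dimer-risk threshold (threshold 3).

Last 6 bases (5'→3') — forward …GGCCTA, reverse …TTTAAT.
Reverse complement of the reverse primer's last 6 bases: ATTAAA; its first k bases are the reverse complement of the reverse primer's last k bases, so a perfect k-base overlap needs the forward primer's last k bases to equal them.
Comparing (forward last k vs required): k=1: A vs A ✓; k=2: TA vs AT ✗; k=3: CTA vs ATT ✗; k=4: CCTA vs ATTA ✗; k=5: GCCTA vs ATTAA ✗; k=6: GGCCTA vs ATTAAA ✗.
Only k = 1 is perfect, so the longest perfect 3' overlap is 1.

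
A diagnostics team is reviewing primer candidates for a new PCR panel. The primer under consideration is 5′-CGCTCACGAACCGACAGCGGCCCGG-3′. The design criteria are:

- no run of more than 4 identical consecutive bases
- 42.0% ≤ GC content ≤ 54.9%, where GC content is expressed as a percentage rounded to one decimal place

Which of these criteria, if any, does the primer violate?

Fails: GC content.

Base counts: A=5, T=1, G=8, C=11 (length 25).
homopolymer run: longest run = 3 ✓
GC content: GC 19/25 = 76.0%, outside 42.0–54.9% ✗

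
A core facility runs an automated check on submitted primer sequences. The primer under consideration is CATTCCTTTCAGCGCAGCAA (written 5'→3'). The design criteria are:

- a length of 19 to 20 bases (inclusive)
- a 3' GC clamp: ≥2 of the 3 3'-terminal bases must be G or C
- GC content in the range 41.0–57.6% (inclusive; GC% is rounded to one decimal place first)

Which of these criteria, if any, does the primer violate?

Fails: GC clamp.

Base counts: A=5, T=5, G=3, C=7 (length 20).
length: length 20 ✓
GC clamp: 3' end CAA has 1 G/C, need ≥2 ✗
GC content: GC 10/20 = 50.0% ✓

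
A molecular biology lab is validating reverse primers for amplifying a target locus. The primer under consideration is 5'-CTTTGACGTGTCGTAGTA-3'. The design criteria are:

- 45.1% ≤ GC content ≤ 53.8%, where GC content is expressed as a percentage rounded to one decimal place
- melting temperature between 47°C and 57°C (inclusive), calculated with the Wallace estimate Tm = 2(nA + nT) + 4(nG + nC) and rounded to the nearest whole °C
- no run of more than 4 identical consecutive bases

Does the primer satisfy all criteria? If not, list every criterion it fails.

Base counts: A=3, T=7, G=5, C=3 (length 18).
GC content: GC 8/18 = 44.4%, outside 45.1–53.8% ✗
Tm: Tm = 2·10 + 4·8 = 52°C ✓
homopolymer run: longest run = 3 ✓

Fails: GC content.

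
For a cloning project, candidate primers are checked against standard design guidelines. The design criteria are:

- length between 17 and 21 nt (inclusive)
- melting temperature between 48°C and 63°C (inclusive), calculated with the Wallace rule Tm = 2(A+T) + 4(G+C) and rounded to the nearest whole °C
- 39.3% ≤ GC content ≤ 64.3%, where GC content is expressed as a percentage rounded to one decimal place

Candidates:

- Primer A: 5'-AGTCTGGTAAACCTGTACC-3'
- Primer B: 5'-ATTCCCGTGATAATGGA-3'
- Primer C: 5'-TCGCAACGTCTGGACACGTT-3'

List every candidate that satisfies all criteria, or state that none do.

Primer A, Primer B and Primer C.

Primer A (19 nt, A=5 T=5 G=4 C=5): length 19 ✓; Tm = 2·10 + 4·9 = 56°C ✓; GC 9/19 = 47.4% ✓ — passes.
Primer B (17 nt, A=5 T=5 G=4 C=3): length 17 ✓; Tm = 2·10 + 4·7 = 48°C ✓; GC 7/17 = 41.2% ✓ — passes.
Primer C (20 nt, A=4 T=5 G=5 C=6): length 20 ✓; Tm = 2·9 + 4·11 = 62°C ✓; GC 11/20 = 55.0% ✓ — passes.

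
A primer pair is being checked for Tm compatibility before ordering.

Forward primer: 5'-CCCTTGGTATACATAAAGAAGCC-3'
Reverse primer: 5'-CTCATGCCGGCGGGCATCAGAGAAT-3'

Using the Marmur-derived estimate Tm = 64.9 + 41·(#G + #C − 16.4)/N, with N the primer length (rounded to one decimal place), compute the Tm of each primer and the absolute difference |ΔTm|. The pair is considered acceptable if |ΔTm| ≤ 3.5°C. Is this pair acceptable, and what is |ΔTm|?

|ΔTm| = 9.1°C; the pair is not acceptable.

Forward: G+C = 10, N = 23 → Tm = 64.9 + 41·(10 − 16.4)/23 = 53.5°C.
Reverse: G+C = 15, N = 25 → Tm = 64.9 + 41·(15 − 16.4)/25 = 62.6°C.
|ΔTm| = |53.5 − 62.6| = 9.1°C, > 3.5°C.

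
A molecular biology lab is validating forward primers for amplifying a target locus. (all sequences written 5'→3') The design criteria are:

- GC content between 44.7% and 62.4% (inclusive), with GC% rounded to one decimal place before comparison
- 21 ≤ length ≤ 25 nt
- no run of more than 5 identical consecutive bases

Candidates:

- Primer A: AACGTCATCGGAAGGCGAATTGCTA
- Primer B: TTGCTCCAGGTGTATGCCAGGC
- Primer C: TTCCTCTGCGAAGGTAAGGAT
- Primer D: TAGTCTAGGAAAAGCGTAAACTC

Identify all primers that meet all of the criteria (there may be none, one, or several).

Primer A (25 nt, A=8 T=5 G=7 C=5): GC 12/25 = 48.0% ✓; length 25 ✓; longest run = 2 ✓ — passes.
Primer B (22 nt, A=3 T=6 G=7 C=6): GC 13/22 = 59.1% ✓; length 22 ✓; longest run = 2 ✓ — passes.
Primer C (21 nt, A=5 T=6 G=6 C=4): GC 10/21 = 47.6% ✓; length 21 ✓; longest run = 2 ✓ — passes.
Primer D (23 nt, A=9 T=5 G=5 C=4): GC 9/23 = 39.1%, outside 44.7–62.4% ✗; length 23 ✓; longest run = 4 ✓ — fails.

Primer A, Primer B and Primer C.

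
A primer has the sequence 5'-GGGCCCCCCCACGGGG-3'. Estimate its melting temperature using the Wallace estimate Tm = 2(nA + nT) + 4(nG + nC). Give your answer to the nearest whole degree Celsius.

Base counts: A=1, T=0, G=7, C=8 (length 16).
Tm = 2·(1+0) + 4·(7+8) = 2·1 + 4·15 = 2 + 60 = 62°C.

62°C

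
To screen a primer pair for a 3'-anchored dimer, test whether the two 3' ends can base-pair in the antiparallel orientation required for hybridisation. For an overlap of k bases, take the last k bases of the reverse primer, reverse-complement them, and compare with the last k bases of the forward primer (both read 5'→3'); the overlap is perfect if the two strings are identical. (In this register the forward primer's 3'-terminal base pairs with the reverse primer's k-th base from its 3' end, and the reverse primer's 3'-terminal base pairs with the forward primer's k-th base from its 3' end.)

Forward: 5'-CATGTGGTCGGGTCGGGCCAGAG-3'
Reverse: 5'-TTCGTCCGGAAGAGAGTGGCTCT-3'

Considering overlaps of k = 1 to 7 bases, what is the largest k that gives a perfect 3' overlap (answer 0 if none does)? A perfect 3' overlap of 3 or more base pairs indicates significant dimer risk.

Last 7 bases (5'→3') — forward …GCCAGAG, reverse …TGGCTCT.
Reverse complement of the reverse primer's last 7 bases: AGAGCCA; its first k bases are the reverse complement of the reverse primer's last k bases, so a perfect k-base overlap needs the forward primer's last k bases to equal them.
Comparing (forward last k vs required): k=1: G vs A ✗; k=2: AG vs AG ✓; k=3: GAG vs AGA ✗; k=4: AGAG vs AGAG ✓; k=5: CAGAG vs AGAGC ✗; k=6: CCAGAG vs AGAGCC ✗; k=7: GCCAGAG vs AGAGCCA ✗.
Perfect overlaps at k = 2, 4; the largest is 4.

Longest perfect overlap: 4 complementary base pairs; significant dimer risk (threshold 3).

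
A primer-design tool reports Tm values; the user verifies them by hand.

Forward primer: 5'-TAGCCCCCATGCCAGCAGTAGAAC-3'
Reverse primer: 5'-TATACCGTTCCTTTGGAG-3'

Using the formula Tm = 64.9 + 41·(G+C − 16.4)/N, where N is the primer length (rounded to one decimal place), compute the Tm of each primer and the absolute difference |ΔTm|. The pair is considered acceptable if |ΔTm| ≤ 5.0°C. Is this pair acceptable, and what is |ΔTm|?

Forward: G+C = 14, N = 24 → Tm = 64.9 + 41·(14 − 16.4)/24 = 60.8°C.
Reverse: G+C = 8, N = 18 → Tm = 64.9 + 41·(8 − 16.4)/18 = 45.8°C.
|ΔTm| = |60.8 − 45.8| = 15.0°C, > 5.0°C.

|ΔTm| = 15.0°C; the pair is not acceptable.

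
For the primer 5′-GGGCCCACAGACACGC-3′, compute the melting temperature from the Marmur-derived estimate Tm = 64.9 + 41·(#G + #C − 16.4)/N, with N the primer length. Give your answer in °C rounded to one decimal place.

53.6°C

Base counts: A=4, T=0, G=5, C=7; G+C = 12, N = 16.
Tm = 64.9 + 41·(12 − 16.4)/16 = 64.9 + -180.40/16 = 53.6°C.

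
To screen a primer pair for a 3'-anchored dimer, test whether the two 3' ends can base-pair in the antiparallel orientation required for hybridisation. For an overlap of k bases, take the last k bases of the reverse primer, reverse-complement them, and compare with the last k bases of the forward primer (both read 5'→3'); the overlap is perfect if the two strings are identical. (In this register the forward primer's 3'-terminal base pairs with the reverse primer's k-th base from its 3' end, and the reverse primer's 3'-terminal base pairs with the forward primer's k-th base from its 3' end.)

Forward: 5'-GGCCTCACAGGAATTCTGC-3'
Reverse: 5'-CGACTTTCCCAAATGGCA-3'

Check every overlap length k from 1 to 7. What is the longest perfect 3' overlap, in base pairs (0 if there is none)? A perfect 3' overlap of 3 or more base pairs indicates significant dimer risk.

Longest perfect overlap: 3 complementary base pairs; significant dimer risk (threshold 3).

Last 7 bases (5'→3') — forward …ATTCTGC, reverse …AATGGCA.
Reverse complement of the reverse primer's last 7 bases: TGCCATT; its first k bases are the reverse complement of the reverse primer's last k bases, so a perfect k-base overlap needs the forward primer's last k bases to equal them.
Comparing (forward last k vs required): k=1: C vs T ✗; k=2: GC vs TG ✗; k=3: TGC vs TGC ✓; k=4: CTGC vs TGCC ✗; k=5: TCTGC vs TGCCA ✗; k=6: TTCTGC vs TGCCAT ✗; k=7: ATTCTGC vs TGCCATT ✗.
Only k = 3 is perfect, so the longest perfect 3' overlap is 3.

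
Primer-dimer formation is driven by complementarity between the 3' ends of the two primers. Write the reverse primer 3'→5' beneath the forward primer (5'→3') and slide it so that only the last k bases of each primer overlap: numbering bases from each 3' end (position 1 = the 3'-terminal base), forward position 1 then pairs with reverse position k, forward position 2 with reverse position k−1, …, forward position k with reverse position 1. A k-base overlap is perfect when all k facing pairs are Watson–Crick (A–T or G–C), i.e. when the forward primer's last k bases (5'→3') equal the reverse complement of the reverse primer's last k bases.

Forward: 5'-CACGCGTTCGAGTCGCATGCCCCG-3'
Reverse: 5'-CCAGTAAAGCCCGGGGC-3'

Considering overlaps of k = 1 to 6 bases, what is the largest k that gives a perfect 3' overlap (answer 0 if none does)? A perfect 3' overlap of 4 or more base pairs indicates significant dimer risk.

Last 6 bases (5'→3') — forward …GCCCCG, reverse …CGGGGC.
Reverse complement of the reverse primer's last 6 bases: GCCCCG; its first k bases are the reverse complement of the reverse primer's last k bases, so a perfect k-base overlap needs the forward primer's last k bases to equal them.
Comparing (forward last k vs required): k=1: G vs G ✓; k=2: CG vs GC ✗; k=3: CCG vs GCC ✗; k=4: CCCG vs GCCC ✗; k=5: CCCCG vs GCCCC ✗; k=6: GCCCCG vs GCCCCG ✓.
Perfect overlaps at k = 1, 6; the largest is 6.

Longest perfect overlap: 6 complementary base pairs; significant dimer risk (threshold 4).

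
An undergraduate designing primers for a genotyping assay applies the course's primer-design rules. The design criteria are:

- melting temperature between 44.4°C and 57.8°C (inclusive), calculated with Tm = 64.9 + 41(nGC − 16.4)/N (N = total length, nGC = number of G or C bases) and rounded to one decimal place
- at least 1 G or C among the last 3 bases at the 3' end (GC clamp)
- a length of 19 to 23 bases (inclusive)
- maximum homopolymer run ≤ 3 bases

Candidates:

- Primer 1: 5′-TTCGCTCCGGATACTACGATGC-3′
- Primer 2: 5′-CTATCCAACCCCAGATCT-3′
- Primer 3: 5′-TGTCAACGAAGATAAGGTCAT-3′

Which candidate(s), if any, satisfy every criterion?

Primer 1 (22 nt, A=4 T=6 G=5 C=7): Tm = 64.9 + 41·(12 − 16.4)/22 = 56.7°C ✓; 3' end TGC has 2 G/C ✓; length 22 ✓; longest run = 2 ✓ — passes.
Primer 2 (18 nt, A=5 T=4 G=1 C=8): Tm = 64.9 + 41·(9 − 16.4)/18 = 48.0°C ✓; 3' end TCT has 1 G/C ✓; length 18, outside 19–23 ✗; longest run = 4, exceeds 3 ✗ — fails.
Primer 3 (21 nt, A=8 T=5 G=5 C=3): Tm = 64.9 + 41·(8 − 16.4)/21 = 48.5°C ✓; 3' end CAT has 1 G/C ✓; length 21 ✓; longest run = 2 ✓ — passes.

Primer 1 and Primer 3.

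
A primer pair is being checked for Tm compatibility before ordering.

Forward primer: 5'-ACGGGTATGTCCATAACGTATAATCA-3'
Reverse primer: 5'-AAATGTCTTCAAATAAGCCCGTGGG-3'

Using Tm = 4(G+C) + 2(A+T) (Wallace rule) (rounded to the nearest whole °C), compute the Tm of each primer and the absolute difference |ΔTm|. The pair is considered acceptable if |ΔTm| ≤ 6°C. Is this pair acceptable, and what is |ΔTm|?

|ΔTm| = 0°C; the pair is acceptable.

Forward: A=9 T=7 G=5 C=5 → Tm = 2·16 + 4·10 = 72°C.
Reverse: A=8 T=6 G=6 C=5 → Tm = 2·14 + 4·11 = 72°C.
|ΔTm| = |72 − 72| = 0°C, ≤ 6°C.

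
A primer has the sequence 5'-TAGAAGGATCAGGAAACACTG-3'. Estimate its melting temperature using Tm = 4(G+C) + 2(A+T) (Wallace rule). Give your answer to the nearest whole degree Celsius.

60°C

Base counts: A=9, T=3, G=6, C=3 (length 21).
Tm = 2·(9+3) + 4·(6+3) = 2·12 + 4·9 = 24 + 36 = 60°C.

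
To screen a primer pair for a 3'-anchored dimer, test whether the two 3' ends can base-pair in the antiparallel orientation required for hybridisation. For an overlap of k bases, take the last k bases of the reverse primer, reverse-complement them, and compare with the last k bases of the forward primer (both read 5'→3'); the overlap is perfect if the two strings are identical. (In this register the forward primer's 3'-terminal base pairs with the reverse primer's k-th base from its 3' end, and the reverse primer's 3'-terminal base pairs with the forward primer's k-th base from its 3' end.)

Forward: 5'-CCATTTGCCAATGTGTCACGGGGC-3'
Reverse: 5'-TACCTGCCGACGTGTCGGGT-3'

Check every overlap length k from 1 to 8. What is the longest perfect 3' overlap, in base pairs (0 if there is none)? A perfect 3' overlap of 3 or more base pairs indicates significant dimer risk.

Longest perfect overlap: 0 complementary base pairs; below the dimer-risk threshold (threshold 3).

Last 8 bases (5'→3') — forward …CACGGGGC, reverse …TGTCGGGT.
Reverse complement of the reverse primer's last 8 bases: ACCCGACA; its first k bases are the reverse complement of the reverse primer's last k bases, so a perfect k-base overlap needs the forward primer's last k bases to equal them.
Comparing (forward last k vs required): k=1: C vs A ✗; k=2: GC vs AC ✗; k=3: GGC vs ACC ✗; k=4: GGGC vs ACCC ✗; k=5: GGGGC vs ACCCG ✗; k=6: CGGGGC vs ACCCGA ✗; k=7: ACGGGGC vs ACCCGAC ✗; k=8: CACGGGGC vs ACCCGACA ✗.
No overlap length from 1 to 8 is perfect, so the longest perfect 3' overlap is 0.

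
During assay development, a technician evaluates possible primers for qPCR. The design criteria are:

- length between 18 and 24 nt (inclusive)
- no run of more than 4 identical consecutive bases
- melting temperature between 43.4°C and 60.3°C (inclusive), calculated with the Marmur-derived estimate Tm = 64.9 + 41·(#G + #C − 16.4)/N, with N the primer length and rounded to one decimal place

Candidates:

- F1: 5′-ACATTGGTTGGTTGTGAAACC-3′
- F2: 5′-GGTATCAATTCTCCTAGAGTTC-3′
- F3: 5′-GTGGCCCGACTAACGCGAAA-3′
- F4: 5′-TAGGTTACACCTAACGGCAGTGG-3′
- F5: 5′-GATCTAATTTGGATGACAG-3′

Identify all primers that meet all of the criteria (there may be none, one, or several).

F1 (21 nt, A=5 T=7 G=6 C=3): length 21 ✓; longest run = 3 ✓; Tm = 64.9 + 41·(9 − 16.4)/21 = 50.5°C ✓ — passes.
F2 (22 nt, A=5 T=8 G=4 C=5): length 22 ✓; longest run = 2 ✓; Tm = 64.9 + 41·(9 − 16.4)/22 = 51.1°C ✓ — passes.
F3 (20 nt, A=6 T=2 G=6 C=6): length 20 ✓; longest run = 3 ✓; Tm = 64.9 + 41·(12 − 16.4)/20 = 55.9°C ✓ — passes.
F4 (23 nt, A=6 T=5 G=7 C=5): length 23 ✓; longest run = 2 ✓; Tm = 64.9 + 41·(12 − 16.4)/23 = 57.1°C ✓ — passes.
F5 (19 nt, A=6 T=6 G=5 C=2): length 19 ✓; longest run = 3 ✓; Tm = 64.9 + 41·(7 − 16.4)/19 = 44.6°C ✓ — passes.

F1, F2, F3, F4 and F5.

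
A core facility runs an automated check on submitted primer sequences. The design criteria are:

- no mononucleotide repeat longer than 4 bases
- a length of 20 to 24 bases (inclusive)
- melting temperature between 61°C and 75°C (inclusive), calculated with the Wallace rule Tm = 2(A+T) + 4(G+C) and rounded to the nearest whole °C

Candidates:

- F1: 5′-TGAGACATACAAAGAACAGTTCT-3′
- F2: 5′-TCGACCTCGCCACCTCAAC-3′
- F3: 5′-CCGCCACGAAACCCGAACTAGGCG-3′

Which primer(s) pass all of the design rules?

F1 (23 nt, A=10 T=5 G=4 C=4): longest run = 3 ✓; length 23 ✓; Tm = 2·15 + 4·8 = 62°C ✓ — passes.
F2 (19 nt, A=4 T=3 G=2 C=10): longest run = 2 ✓; length 19, outside 20–24 ✗; Tm = 2·7 + 4·12 = 62°C ✓ — fails.
F3 (24 nt, A=7 T=1 G=6 C=10): longest run = 3 ✓; length 24 ✓; Tm = 2·8 + 4·16 = 80°C, outside 61–75°C ✗ — fails.

F1 only.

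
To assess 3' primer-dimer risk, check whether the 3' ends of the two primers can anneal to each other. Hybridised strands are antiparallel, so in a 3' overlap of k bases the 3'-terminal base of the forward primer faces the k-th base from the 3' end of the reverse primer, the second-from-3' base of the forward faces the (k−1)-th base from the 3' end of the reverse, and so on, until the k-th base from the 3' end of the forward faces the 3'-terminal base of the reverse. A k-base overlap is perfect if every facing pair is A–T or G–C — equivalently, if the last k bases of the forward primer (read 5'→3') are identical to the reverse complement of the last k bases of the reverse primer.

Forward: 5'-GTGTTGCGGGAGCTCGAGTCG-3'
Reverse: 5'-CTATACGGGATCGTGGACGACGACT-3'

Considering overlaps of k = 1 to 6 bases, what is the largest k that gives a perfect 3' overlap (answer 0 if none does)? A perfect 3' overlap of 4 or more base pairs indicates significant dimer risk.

Last 6 bases (5'→3') — forward …GAGTCG, reverse …ACGACT.
Reverse complement of the reverse primer's last 6 bases: AGTCGT; its first k bases are the reverse complement of the reverse primer's last k bases, so a perfect k-base overlap needs the forward primer's last k bases to equal them.
Comparing (forward last k vs required): k=1: G vs A ✗; k=2: CG vs AG ✗; k=3: TCG vs AGT ✗; k=4: GTCG vs AGTC ✗; k=5: AGTCG vs AGTCG ✓; k=6: GAGTCG vs AGTCGT ✗.
Only k = 5 is perfect, so the longest perfect 3' overlap is 5.

Longest perfect overlap: 5 complementary base pairs; significant dimer risk (threshold 4).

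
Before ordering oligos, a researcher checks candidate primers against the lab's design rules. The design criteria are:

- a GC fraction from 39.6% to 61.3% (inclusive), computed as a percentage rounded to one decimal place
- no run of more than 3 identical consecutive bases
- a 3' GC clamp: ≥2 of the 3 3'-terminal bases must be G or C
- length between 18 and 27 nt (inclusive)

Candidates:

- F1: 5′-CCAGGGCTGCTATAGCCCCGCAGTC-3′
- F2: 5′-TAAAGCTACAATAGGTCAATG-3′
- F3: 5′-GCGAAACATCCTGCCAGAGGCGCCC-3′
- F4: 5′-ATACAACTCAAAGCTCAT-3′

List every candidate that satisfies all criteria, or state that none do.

F1 (25 nt, A=4 T=4 G=7 C=10): GC 17/25 = 68.0%, outside 39.6–61.3% ✗; longest run = 4, exceeds 3 ✗; 3' end GTC has 2 G/C ✓; length 25 ✓ — fails.
F2 (21 nt, A=9 T=5 G=4 C=3): GC 7/21 = 33.3%, outside 39.6–61.3% ✗; longest run = 3 ✓; 3' end ATG has 1 G/C, need ≥2 ✗; length 21 ✓ — fails.
F3 (25 nt, A=6 T=2 G=7 C=10): GC 17/25 = 68.0%, outside 39.6–61.3% ✗; longest run = 3 ✓; 3' end CCC has 3 G/C ✓; length 25 ✓ — fails.
F4 (18 nt, A=8 T=4 G=1 C=5): GC 6/18 = 33.3%, outside 39.6–61.3% ✗; longest run = 3 ✓; 3' end CAT has 1 G/C, need ≥2 ✗; length 18 ✓ — fails.

None of the candidates satisfy all criteria.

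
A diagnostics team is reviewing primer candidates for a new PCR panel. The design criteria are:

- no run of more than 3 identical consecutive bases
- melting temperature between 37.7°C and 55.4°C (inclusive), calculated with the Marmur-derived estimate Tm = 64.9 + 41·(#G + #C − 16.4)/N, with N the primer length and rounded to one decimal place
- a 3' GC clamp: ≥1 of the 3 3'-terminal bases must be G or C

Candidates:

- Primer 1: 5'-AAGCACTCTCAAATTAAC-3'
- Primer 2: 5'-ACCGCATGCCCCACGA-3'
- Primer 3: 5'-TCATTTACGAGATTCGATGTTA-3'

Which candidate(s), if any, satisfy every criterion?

Primer 1 (18 nt, A=8 T=4 G=1 C=5): longest run = 3 ✓; Tm = 64.9 + 41·(6 − 16.4)/18 = 41.2°C ✓; 3' end AAC has 1 G/C ✓ — passes.
Primer 2 (16 nt, A=4 T=1 G=3 C=8): longest run = 4, exceeds 3 ✗; Tm = 64.9 + 41·(11 − 16.4)/16 = 51.1°C ✓; 3' end CGA has 2 G/C ✓ — fails.
Primer 3 (22 nt, A=6 T=9 G=4 C=3): longest run = 3 ✓; Tm = 64.9 + 41·(7 − 16.4)/22 = 47.4°C ✓; 3' end TTA has 0 G/C, need ≥1 ✗ — fails.

Primer 1 only.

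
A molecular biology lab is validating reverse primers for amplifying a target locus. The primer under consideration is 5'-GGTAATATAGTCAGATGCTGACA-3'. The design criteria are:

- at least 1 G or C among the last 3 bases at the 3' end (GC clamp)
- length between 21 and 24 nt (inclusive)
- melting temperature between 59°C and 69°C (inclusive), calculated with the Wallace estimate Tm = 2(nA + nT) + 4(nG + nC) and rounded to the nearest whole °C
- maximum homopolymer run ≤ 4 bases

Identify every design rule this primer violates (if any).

Base counts: A=8, T=6, G=6, C=3 (length 23).
GC clamp: 3' end ACA has 1 G/C ✓
length: length 23 ✓
Tm: Tm = 2·14 + 4·9 = 64°C ✓
homopolymer run: longest run = 2 ✓

Meets all criteria.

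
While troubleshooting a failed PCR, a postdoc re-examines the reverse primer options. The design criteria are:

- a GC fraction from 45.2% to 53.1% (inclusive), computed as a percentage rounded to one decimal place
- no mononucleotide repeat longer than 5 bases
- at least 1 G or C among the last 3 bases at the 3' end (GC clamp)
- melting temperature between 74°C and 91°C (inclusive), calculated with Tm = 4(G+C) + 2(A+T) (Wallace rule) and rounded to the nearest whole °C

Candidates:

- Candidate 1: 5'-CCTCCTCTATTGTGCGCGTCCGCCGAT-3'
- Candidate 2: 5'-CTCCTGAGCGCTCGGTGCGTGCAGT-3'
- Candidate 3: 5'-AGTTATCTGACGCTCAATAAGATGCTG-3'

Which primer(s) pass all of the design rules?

Candidate 1 (27 nt, A=2 T=8 G=6 C=11): GC 17/27 = 63.0%, outside 45.2–53.1% ✗; longest run = 2 ✓; 3' end GAT has 1 G/C ✓; Tm = 2·10 + 4·17 = 88°C ✓ — fails.
Candidate 2 (25 nt, A=2 T=6 G=9 C=8): GC 17/25 = 68.0%, outside 45.2–53.1% ✗; longest run = 2 ✓; 3' end AGT has 1 G/C ✓; Tm = 2·8 + 4·17 = 84°C ✓ — fails.
Candidate 3 (27 nt, A=8 T=8 G=6 C=5): GC 11/27 = 40.7%, outside 45.2–53.1% ✗; longest run = 2 ✓; 3' end CTG has 2 G/C ✓; Tm = 2·16 + 4·11 = 76°C ✓ — fails.

None of the candidates satisfy all criteria.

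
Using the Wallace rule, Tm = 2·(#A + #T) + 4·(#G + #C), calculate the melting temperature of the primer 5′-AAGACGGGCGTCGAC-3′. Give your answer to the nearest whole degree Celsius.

50°C

Base counts: A=4, T=1, G=6, C=4 (length 15).
Tm = 2·(4+1) + 4·(6+4) = 2·5 + 4·10 = 10 + 40 = 50°C.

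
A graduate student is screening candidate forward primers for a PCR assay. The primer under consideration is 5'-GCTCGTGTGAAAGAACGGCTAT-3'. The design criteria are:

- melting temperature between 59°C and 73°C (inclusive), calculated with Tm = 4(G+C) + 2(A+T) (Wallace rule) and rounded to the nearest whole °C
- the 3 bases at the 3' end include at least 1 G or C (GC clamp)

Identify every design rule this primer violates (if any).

Base counts: A=6, T=5, G=7, C=4 (length 22).
Tm: Tm = 2·11 + 4·11 = 66°C ✓
GC clamp: 3' end TAT has 0 G/C, need ≥1 ✗

Fails: GC clamp.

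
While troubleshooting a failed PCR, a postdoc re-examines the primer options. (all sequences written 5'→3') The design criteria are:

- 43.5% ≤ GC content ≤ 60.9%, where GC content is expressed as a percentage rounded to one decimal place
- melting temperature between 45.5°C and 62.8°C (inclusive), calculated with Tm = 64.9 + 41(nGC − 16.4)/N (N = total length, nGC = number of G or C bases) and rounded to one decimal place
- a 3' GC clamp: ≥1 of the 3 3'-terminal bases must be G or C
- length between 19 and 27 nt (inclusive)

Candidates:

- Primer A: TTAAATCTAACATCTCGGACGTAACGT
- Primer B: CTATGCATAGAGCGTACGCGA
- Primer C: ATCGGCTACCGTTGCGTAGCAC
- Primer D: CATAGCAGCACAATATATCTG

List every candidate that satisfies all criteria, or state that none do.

Primer A (27 nt, A=9 T=8 G=4 C=6): GC 10/27 = 37.0%, outside 43.5–60.9% ✗; Tm = 64.9 + 41·(10 − 16.4)/27 = 55.2°C ✓; 3' end CGT has 2 G/C ✓; length 27 ✓ — fails.
Primer B (21 nt, A=6 T=4 G=6 C=5): GC 11/21 = 52.4% ✓; Tm = 64.9 + 41·(11 − 16.4)/21 = 54.4°C ✓; 3' end CGA has 2 G/C ✓; length 21 ✓ — passes.
Primer C (22 nt, A=4 T=5 G=6 C=7): GC 13/22 = 59.1% ✓; Tm = 64.9 + 41·(13 − 16.4)/22 = 58.6°C ✓; 3' end CAC has 2 G/C ✓; length 22 ✓ — passes.
Primer D (21 nt, A=8 T=5 G=3 C=5): GC 8/21 = 38.1%, outside 43.5–60.9% ✗; Tm = 64.9 + 41·(8 − 16.4)/21 = 48.5°C ✓; 3' end CTG has 2 G/C ✓; length 21 ✓ — fails.

Primer B and Primer C.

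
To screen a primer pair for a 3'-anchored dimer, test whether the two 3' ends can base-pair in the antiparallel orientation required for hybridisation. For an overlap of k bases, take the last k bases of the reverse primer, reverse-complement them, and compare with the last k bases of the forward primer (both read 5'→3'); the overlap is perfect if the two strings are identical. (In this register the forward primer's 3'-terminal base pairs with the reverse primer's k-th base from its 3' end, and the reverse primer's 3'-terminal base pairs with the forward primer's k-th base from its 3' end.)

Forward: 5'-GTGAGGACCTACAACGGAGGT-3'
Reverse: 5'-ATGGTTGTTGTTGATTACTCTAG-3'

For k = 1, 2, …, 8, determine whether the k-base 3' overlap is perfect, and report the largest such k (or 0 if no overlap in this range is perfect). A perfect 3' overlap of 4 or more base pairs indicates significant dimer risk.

Last 8 bases (5'→3') — forward …ACGGAGGT, reverse …TACTCTAG.
Reverse complement of the reverse primer's last 8 bases: CTAGAGTA; its first k bases are the reverse complement of the reverse primer's last k bases, so a perfect k-base overlap needs the forward primer's last k bases to equal them.
Comparing (forward last k vs required): k=1: T vs C ✗; k=2: GT vs CT ✗; k=3: GGT vs CTA ✗; k=4: AGGT vs CTAG ✗; k=5: GAGGT vs CTAGA ✗; k=6: GGAGGT vs CTAGAG ✗; k=7: CGGAGGT vs CTAGAGT ✗; k=8: ACGGAGGT vs CTAGAGTA ✗.
No overlap length from 1 to 8 is perfect, so the longest perfect 3' overlap is 0.

Longest perfect overlap: 0 complementary base pairs; below the dimer-risk threshold (threshold 4).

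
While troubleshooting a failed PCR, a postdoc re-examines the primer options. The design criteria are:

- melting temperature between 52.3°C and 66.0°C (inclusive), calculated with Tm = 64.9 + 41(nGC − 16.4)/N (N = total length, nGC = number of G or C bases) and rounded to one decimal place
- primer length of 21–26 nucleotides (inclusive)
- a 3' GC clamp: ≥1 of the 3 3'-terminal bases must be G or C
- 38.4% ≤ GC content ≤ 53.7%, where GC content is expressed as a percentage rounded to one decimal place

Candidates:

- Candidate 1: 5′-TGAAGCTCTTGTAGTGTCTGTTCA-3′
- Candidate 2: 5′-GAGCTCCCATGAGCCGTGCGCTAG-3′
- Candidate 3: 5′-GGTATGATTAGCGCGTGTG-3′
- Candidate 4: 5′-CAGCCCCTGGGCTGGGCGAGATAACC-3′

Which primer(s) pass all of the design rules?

Candidate 1 only.

Candidate 1 (24 nt, A=4 T=10 G=6 C=4): Tm = 64.9 + 41·(10 − 16.4)/24 = 54.0°C ✓; length 24 ✓; 3' end TCA has 1 G/C ✓; GC 10/24 = 41.7% ✓ — passes.
Candidate 2 (24 nt, A=4 T=4 G=8 C=8): Tm = 64.9 + 41·(16 − 16.4)/24 = 64.2°C ✓; length 24 ✓; 3' end TAG has 1 G/C ✓; GC 16/24 = 66.7%, outside 38.4–53.7% ✗ — fails.
Candidate 3 (19 nt, A=3 T=6 G=8 C=2): Tm = 64.9 + 41·(10 − 16.4)/19 = 51.1°C, outside 52.3–66.0°C ✗; length 19, outside 21–26 ✗; 3' end GTG has 2 G/C ✓; GC 10/19 = 52.6% ✓ — fails.
Candidate 4 (26 nt, A=5 T=3 G=9 C=9): Tm = 64.9 + 41·(18 − 16.4)/26 = 67.4°C, outside 52.3–66.0°C ✗; length 26 ✓; 3' end ACC has 2 G/C ✓; GC 18/26 = 69.2%, outside 38.4–53.7% ✗ — fails.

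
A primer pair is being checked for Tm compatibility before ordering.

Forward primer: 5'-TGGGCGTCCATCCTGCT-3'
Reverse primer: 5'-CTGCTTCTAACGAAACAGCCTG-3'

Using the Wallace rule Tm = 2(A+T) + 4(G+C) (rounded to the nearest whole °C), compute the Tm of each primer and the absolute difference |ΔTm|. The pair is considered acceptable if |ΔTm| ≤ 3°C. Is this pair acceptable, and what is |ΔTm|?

|ΔTm| = 10°C; the pair is not acceptable.

Forward: A=1 T=5 G=5 C=6 → Tm = 2·6 + 4·11 = 56°C.
Reverse: A=6 T=5 G=4 C=7 → Tm = 2·11 + 4·11 = 66°C.
|ΔTm| = |56 − 66| = 10°C, > 3°C.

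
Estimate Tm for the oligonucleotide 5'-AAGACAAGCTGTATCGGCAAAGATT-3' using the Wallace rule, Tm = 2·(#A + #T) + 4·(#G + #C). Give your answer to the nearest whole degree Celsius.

Base counts: A=10, T=5, G=6, C=4 (length 25).
Tm = 2·(10+5) + 4·(6+4) = 2·15 + 4·10 = 30 + 40 = 70°C.

70°C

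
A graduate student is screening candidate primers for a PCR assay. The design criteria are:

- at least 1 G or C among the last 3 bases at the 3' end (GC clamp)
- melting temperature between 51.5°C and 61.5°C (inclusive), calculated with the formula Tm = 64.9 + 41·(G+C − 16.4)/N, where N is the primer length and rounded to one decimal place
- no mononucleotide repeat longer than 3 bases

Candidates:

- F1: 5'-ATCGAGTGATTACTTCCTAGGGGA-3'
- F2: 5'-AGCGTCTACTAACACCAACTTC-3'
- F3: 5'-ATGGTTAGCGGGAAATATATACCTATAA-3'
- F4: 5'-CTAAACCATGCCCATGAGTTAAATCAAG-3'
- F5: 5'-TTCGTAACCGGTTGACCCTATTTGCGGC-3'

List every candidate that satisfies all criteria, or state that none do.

F2 and F4.

F1 (24 nt, A=6 T=7 G=7 C=4): 3' end GGA has 2 G/C ✓; Tm = 64.9 + 41·(11 − 16.4)/24 = 55.7°C ✓; longest run = 4, exceeds 3 ✗ — fails.
F2 (22 nt, A=7 T=5 G=2 C=8): 3' end TTC has 1 G/C ✓; Tm = 64.9 + 41·(10 − 16.4)/22 = 53.0°C ✓; longest run = 2 ✓ — passes.
F3 (28 nt, A=11 T=8 G=6 C=3): 3' end TAA has 0 G/C, need ≥1 ✗; Tm = 64.9 + 41·(9 − 16.4)/28 = 54.1°C ✓; longest run = 3 ✓ — fails.
F4 (28 nt, A=11 T=6 G=4 C=7): 3' end AAG has 1 G/C ✓; Tm = 64.9 + 41·(11 − 16.4)/28 = 57.0°C ✓; longest run = 3 ✓ — passes.
F5 (28 nt, A=4 T=9 G=7 C=8): 3' end GGC has 3 G/C ✓; Tm = 64.9 + 41·(15 − 16.4)/28 = 62.9°C, outside 51.5–61.5°C ✗; longest run = 3 ✓ — fails.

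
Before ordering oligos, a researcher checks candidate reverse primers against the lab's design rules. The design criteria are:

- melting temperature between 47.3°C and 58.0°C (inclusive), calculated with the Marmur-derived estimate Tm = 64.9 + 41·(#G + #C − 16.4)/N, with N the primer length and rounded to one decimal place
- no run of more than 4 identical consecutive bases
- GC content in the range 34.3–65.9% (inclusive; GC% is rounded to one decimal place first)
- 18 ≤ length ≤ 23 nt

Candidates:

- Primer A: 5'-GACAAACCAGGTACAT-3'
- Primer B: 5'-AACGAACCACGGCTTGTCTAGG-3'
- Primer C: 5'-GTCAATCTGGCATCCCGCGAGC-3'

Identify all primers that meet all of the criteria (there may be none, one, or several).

Primer B only.

Primer A (16 nt, A=7 T=2 G=3 C=4): Tm = 64.9 + 41·(7 − 16.4)/16 = 40.8°C, outside 47.3–58.0°C ✗; longest run = 3 ✓; GC 7/16 = 43.8% ✓; length 16, outside 18–23 ✗ — fails.
Primer B (22 nt, A=6 T=4 G=6 C=6): Tm = 64.9 + 41·(12 − 16.4)/22 = 56.7°C ✓; longest run = 2 ✓; GC 12/22 = 54.5% ✓; length 22 ✓ — passes.
Primer C (22 nt, A=4 T=4 G=6 C=8): Tm = 64.9 + 41·(14 − 16.4)/22 = 60.4°C, outside 47.3–58.0°C ✗; longest run = 3 ✓; GC 14/22 = 63.6% ✓; length 22 ✓ — fails.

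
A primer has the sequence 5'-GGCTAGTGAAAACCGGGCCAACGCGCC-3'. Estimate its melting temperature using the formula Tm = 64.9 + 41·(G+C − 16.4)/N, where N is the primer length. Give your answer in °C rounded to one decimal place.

67.3°C

Base counts: A=7, T=2, G=9, C=9; G+C = 18, N = 27.
Tm = 64.9 + 41·(18 − 16.4)/27 = 64.9 + 65.60/27 = 67.3°C.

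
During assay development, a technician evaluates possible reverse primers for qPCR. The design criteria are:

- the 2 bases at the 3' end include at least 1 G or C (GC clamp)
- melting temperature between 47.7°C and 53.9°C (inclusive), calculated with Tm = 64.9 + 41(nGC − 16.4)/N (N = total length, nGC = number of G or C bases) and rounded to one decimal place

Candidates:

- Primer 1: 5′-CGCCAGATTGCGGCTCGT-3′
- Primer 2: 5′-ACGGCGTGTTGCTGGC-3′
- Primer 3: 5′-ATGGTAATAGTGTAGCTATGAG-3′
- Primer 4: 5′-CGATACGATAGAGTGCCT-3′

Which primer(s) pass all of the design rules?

Primer 2, Primer 3 and Primer 4.

Primer 1 (18 nt, A=2 T=4 G=6 C=6): 3' end GT has 1 G/C ✓; Tm = 64.9 + 41·(12 − 16.4)/18 = 54.9°C, outside 47.7–53.9°C ✗ — fails.
Primer 2 (16 nt, A=1 T=4 G=7 C=4): 3' end GC has 2 G/C ✓; Tm = 64.9 + 41·(11 − 16.4)/16 = 51.1°C ✓ — passes.
Primer 3 (22 nt, A=7 T=7 G=7 C=1): 3' end AG has 1 G/C ✓; Tm = 64.9 + 41·(8 − 16.4)/22 = 49.2°C ✓ — passes.
Primer 4 (18 nt, A=5 T=4 G=5 C=4): 3' end CT has 1 G/C ✓; Tm = 64.9 + 41·(9 − 16.4)/18 = 48.0°C ✓ — passes.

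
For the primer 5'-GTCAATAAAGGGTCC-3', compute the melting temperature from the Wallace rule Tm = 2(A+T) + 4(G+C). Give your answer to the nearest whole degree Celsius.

44°C

Base counts: A=5, T=3, G=4, C=3 (length 15).
Tm = 2·(5+3) + 4·(4+3) = 2·8 + 4·7 = 16 + 28 = 44°C.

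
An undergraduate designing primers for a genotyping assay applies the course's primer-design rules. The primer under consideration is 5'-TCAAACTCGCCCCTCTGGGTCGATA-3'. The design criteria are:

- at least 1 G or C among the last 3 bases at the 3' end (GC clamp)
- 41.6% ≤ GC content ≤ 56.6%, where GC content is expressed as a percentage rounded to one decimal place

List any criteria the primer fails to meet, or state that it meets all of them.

Base counts: A=5, T=6, G=5, C=9 (length 25).
GC clamp: 3' end ATA has 0 G/C, need ≥1 ✗
GC content: GC 14/25 = 56.0% ✓

Fails: GC clamp.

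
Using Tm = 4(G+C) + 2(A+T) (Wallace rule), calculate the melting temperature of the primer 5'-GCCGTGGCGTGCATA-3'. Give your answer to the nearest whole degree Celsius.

Base counts: A=2, T=3, G=6, C=4 (length 15).
Tm = 2·(2+3) + 4·(6+4) = 2·5 + 4·10 = 10 + 40 = 50°C.

50°C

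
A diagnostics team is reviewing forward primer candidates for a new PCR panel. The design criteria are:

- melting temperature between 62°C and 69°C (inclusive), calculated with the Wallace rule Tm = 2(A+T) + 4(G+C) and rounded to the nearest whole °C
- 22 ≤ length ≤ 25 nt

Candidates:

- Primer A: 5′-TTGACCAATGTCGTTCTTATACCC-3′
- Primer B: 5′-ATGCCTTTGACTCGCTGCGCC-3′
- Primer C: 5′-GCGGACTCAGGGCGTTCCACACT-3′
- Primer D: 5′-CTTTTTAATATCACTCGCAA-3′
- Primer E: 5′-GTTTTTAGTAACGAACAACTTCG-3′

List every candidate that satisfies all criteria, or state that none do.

Primer A (24 nt, A=5 T=9 G=3 C=7): Tm = 2·14 + 4·10 = 68°C ✓; length 24 ✓ — passes.
Primer B (21 nt, A=2 T=6 G=5 C=8): Tm = 2·8 + 4·13 = 68°C ✓; length 21, outside 22–25 ✗ — fails.
Primer C (23 nt, A=4 T=4 G=7 C=8): Tm = 2·8 + 4·15 = 76°C, outside 62–69°C ✗; length 23 ✓ — fails.
Primer D (20 nt, A=6 T=8 G=1 C=5): Tm = 2·14 + 4·6 = 52°C, outside 62–69°C ✗; length 20, outside 22–25 ✗ — fails.
Primer E (23 nt, A=7 T=8 G=4 C=4): Tm = 2·15 + 4·8 = 62°C ✓; length 23 ✓ — passes.

Primer A and Primer E.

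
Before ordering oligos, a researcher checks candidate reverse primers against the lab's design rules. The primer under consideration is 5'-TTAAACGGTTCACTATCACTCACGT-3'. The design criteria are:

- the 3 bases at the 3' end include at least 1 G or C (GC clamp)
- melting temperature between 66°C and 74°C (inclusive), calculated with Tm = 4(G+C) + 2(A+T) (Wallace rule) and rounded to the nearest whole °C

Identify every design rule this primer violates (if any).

Base counts: A=7, T=8, G=3, C=7 (length 25).
GC clamp: 3' end CGT has 2 G/C ✓
Tm: Tm = 2·15 + 4·10 = 70°C ✓

Meets all criteria.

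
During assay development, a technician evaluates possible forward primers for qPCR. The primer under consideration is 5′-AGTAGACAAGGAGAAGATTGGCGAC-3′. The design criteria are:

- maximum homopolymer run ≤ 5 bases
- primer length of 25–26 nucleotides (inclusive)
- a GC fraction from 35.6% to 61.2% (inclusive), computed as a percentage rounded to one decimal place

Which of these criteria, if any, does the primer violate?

Meets all criteria.

Base counts: A=10, T=3, G=9, C=3 (length 25).
homopolymer run: longest run = 2 ✓
length: length 25 ✓
GC content: GC 12/25 = 48.0% ✓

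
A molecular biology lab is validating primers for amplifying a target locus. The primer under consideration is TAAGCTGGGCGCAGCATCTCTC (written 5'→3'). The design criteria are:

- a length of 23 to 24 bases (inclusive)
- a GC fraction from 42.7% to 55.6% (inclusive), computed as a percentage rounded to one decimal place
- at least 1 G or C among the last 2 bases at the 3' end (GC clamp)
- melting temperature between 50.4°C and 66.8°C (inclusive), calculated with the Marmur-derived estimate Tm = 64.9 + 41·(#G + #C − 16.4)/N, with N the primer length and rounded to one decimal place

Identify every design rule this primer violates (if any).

Base counts: A=4, T=5, G=6, C=7 (length 22).
length: length 22, outside 23–24 ✗
GC content: GC 13/22 = 59.1%, outside 42.7–55.6% ✗
GC clamp: 3' end TC has 1 G/C ✓
Tm: Tm = 64.9 + 41·(13 − 16.4)/22 = 58.6°C ✓

Fails: length, GC content.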